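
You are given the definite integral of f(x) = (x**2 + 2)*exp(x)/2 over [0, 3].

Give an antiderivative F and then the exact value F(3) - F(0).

Antiderivative: F(x) = (x**2 - 2*x + 4)*exp(x)/2; value = -2 + 7*exp(3)/2

f has the shape u'v + uv' for u = x**2/2 - x + 2 and v = exp(x) — it is the derivative of the product u*v.
F(x) = (x**2 - 2*x + 4)*exp(x)/2 is an antiderivative of f.
Check: d/dx[(x**2 - 2*x + 4)*exp(x)/2] = x**2*exp(x)/2 + exp(x), which equals f(x).
F(3) = 7*exp(3)/2; F(0) = 2.
Integral = F(3) - F(0) = -2 + 7*exp(3)/2.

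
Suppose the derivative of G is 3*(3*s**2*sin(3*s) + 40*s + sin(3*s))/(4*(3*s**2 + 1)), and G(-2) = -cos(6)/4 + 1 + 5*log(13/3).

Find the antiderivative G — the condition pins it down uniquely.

G(s) = 5*log(s**2 + 1/3) - cos(3*s)/4 + 1

Whatever form G(s) takes, its d/ds must return the stated G'(s).
A general antiderivative is 5*log(s**2 + 1/3) - cos(3*s)/4 + C.
The condition gives C = -cos(6)/4 + 1 + 5*log(13/3) - (-cos(6)/4 + 5*log(13/3)) = 1.
So G(s) = 5*log(s**2 + 1/3) - cos(3*s)/4 + 1.
Check: d/ds[5*log(s**2 + 1/3) - cos(3*s)/4 + 1] = (9*s**2*sin(3*s) + 120*s + 3*sin(3*s))/(12*s**2 + 4), which equals G'(s).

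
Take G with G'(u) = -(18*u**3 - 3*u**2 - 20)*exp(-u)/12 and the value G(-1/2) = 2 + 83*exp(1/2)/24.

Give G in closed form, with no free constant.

G(u) = (18*u**3 + 51*u**2 + 102*u + 24*exp(u) + 82)*exp(-u)/12

Recognize the product-rule pattern: G'(u) = v'r + vr' with v = 3*u**3/2 + 17*u**2/4 + 17*u/2 + 41/6, r = exp(-u), so integration by parts undoes it.
A general antiderivative is (18*u**3 + 51*u**2 + 102*u + 82)*exp(-u)/12 + C.
The condition gives C = 2 + 83*exp(1/2)/24 - (83*exp(1/2)/24) = 2.
So G(u) = (18*u**3 + 51*u**2 + 102*u + 24*exp(u) + 82)*exp(-u)/12.
Check: d/du[(18*u**3 + 51*u**2 + 102*u + 24*exp(u) + 82)*exp(-u)/12] = (-18*u**3 + 3*u**2 + 20)*exp(-u)/12, which equals G'(u).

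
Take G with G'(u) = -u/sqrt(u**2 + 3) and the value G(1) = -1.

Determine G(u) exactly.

G(u) = 1 - sqrt(u**2 + 3)

G'(u) matches the chain-rule pattern g'(h)*h' with inner function h(u) = u**2 + 3; substituting w = h(u) collapses the integral.
A general antiderivative is -sqrt(u**2 + 3) + C.
The condition gives C = -1 - (-2) = 1.
So G(u) = 1 - sqrt(u**2 + 3).
Check: d/du[1 - sqrt(u**2 + 3)] = -u/sqrt(u**2 + 3) = G'(u).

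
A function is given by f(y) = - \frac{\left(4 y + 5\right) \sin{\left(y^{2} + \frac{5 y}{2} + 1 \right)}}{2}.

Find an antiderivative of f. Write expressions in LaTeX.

An antiderivative is F(y) = \cos{\left(y^{2} + \frac{5 y}{2} + 1 \right)}.

f matches the chain-rule pattern g'(h)*h' with inner function h(y) = y^{2} + \frac{5 y}{2} + 1; substituting u = h(y) collapses the integral.
Check: d/dy[\cos{\left(y^{2} + \frac{5 y}{2} + 1 \right)}] = - 2 y \sin{\left(y^{2} + \frac{5 y}{2} + 1 \right)} - \frac{5 \sin{\left(y^{2} + \frac{5 y}{2} + 1 \right)}}{2}, which equals f(y).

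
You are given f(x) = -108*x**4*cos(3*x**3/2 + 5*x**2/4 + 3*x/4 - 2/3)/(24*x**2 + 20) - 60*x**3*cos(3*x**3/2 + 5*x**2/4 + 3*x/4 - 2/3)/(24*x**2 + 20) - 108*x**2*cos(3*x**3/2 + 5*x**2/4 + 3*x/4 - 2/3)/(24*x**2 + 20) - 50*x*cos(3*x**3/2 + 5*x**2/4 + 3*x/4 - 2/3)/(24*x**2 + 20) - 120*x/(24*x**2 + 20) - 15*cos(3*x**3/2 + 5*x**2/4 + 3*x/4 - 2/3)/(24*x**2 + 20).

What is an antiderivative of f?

An antiderivative is F(x) = -5*log(2*x**2 + 5/3)/2 - sin(3*x**3/2 + 5*x**2/4 + 3*x/4 - 2/3).

Integrate term by term and add the pieces.
Check: d/dx[-5*log(2*x**2 + 5/3)/2 - sin(3*x**3/2 + 5*x**2/4 + 3*x/4 - 2/3)] = (-108*x**4*cos(3*x**3/2 + 5*x**2/4 + 3*x/4 - 2/3) - 60*x**3*cos(3*x**3/2 + 5*x**2/4 + 3*x/4 - 2/3) - 108*x**2*cos(3*x**3/2 + 5*x**2/4 + 3*x/4 - 2/3) - 50*x*cos(3*x**3/2 + 5*x**2/4 + 3*x/4 - 2/3) - 120*x - 15*cos(3*x**3/2 + 5*x**2/4 + 3*x/4 - 2/3))/(24*x**2 + 20), which equals f(x).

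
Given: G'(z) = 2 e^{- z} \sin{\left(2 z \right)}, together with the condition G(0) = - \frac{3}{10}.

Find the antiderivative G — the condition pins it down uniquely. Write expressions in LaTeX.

Any candidate G(z) must reproduce the stated G'(z) exactly.
A general antiderivative is - \frac{2 e^{- z} \sin{\left(2 z \right)}}{5} - \frac{4 e^{- z} \cos{\left(2 z \right)}}{5} + C.
The condition gives C = - \frac{3}{10} - (- \frac{4}{5}) = \frac{1}{2}.
So G(z) = - \frac{\left(- 5 e^{z} + 4 \sin{\left(2 z \right)} + 8 \cos{\left(2 z \right)}\right) e^{- z}}{10}.
Check: d/dz[- \frac{\left(- 5 e^{z} + 4 \sin{\left(2 z \right)} + 8 \cos{\left(2 z \right)}\right) e^{- z}}{10}] = 2 e^{- z} \sin{\left(2 z \right)} = G'(z).

G(z) = - \frac{\left(- 5 e^{z} + 4 \sin{\left(2 z \right)} + 8 \cos{\left(2 z \right)}\right) e^{- z}}{10}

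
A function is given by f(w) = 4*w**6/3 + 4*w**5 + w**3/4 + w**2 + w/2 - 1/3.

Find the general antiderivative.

F(w) = w*(64*w**6 + 224*w**5 + 21*w**3 + 112*w**2 + 84*w - 112)/336 + C

The integrand splits into summands that can be handled one at a time.
Check: d/dw[w*(64*w**6 + 224*w**5 + 21*w**3 + 112*w**2 + 84*w - 112)/336] = 4*w**6/3 + 4*w**5 + w**3/4 + w**2 + w/2 - 1/3 = f(w).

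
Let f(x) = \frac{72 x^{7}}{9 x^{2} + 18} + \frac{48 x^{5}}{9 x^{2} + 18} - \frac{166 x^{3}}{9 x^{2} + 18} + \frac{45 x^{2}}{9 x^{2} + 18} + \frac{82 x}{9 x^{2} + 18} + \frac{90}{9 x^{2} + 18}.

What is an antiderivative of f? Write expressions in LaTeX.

An antiderivative is F(x) = \frac{- 27 x^{2} + 405 x + 4 \left(3 x^{2} - 2\right)^{3} + 135 \log{\left(2 x^{2} + 4 \right)}}{81}.

Integrate term by term and add the pieces.
Check: d/dx[\frac{- 27 x^{2} + 405 x + 4 \left(3 x^{2} - 2\right)^{3} + 135 \log{\left(2 x^{2} + 4 \right)}}{81}] = \frac{72 x^{7} + 48 x^{5} - 166 x^{3} + 45 x^{2} + 82 x + 90}{9 x^{2} + 18}, which equals f(x).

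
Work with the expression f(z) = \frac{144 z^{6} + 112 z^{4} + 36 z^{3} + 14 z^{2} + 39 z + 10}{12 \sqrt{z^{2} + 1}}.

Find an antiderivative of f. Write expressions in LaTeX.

f has the shape u'v + uv' for u = - \frac{\sqrt{z^{2} + 1}}{2} and v = - 4 z^{5} + \frac{z^{3}}{3} - 2 z^{2} - \frac{5 z}{3} - \frac{5}{2} — it is the derivative of the product u*v.
Check: d/dz[2 z^{5} \sqrt{z^{2} + 1} - \frac{z^{3} \sqrt{z^{2} + 1}}{6} + z^{2} \sqrt{z^{2} + 1} + \frac{5 z \sqrt{z^{2} + 1}}{6} + \frac{5 \sqrt{z^{2} + 1}}{4}] = \frac{144 z^{6} + 112 z^{4} + 36 z^{3} + 14 z^{2} + 39 z + 10}{12 \sqrt{z^{2} + 1}} = f(z).

An antiderivative is F(z) = 2 z^{5} \sqrt{z^{2} + 1} - \frac{z^{3} \sqrt{z^{2} + 1}}{6} + z^{2} \sqrt{z^{2} + 1} + \frac{5 z \sqrt{z^{2} + 1}}{6} + \frac{5 \sqrt{z^{2} + 1}}{4}.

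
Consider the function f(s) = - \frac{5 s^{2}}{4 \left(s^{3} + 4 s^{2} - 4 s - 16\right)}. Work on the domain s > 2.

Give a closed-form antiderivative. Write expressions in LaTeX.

Factor the denominator (4 \left(s - 2\right) \left(s + 2\right) \left(s + 4\right)) and decompose: f = - \frac{5}{3 \left(s + 4\right)} + \frac{5}{8 \left(s + 2\right)} - \frac{5}{24 \left(s - 2\right)}; each piece integrates to a log, atan, or power term.
Check: d/ds[\frac{5 \left(- \log{\left(s - 2 \right)} + 3 \log{\left(s + 2 \right)} - 8 \log{\left(s + 4 \right)}\right)}{24}] = - \frac{5 s^{2}}{4 s^{3} + 16 s^{2} - 16 s - 64}, which equals f(s).

An antiderivative is F(s) = \frac{5 \left(- \log{\left(s - 2 \right)} + 3 \log{\left(s + 2 \right)} - 8 \log{\left(s + 4 \right)}\right)}{24}.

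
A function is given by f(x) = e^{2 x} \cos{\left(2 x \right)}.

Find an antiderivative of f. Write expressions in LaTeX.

Check any antiderivative F(x) by computing F'(x) and comparing it with f(x).
Check: d/dx[\frac{e^{2 x} \sin{\left(2 x \right)}}{4} + \frac{e^{2 x} \cos{\left(2 x \right)}}{4}] = e^{2 x} \cos{\left(2 x \right)} = f(x).

An antiderivative is F(x) = \frac{e^{2 x} \sin{\left(2 x \right)}}{4} + \frac{e^{2 x} \cos{\left(2 x \right)}}{4}.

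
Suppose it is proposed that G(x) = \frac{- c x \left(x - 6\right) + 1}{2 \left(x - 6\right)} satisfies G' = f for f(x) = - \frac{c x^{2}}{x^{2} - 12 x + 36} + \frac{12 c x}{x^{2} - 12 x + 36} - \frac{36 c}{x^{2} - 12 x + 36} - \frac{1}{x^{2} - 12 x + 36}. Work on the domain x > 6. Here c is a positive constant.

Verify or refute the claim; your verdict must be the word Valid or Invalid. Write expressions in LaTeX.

d/dx[G] = \frac{- c x^{2} + 12 c x - 36 c - 1}{2 x^{2} - 24 x + 72}
d/dx[G] - f(x) = \frac{c x^{2} - 12 c x + 36 c + 1}{2 x^{2} - 24 x + 72} != 0.

Invalid: d/dx[G] - f = \frac{c x^{2} - 12 c x + 36 c + 1}{2 x^{2} - 24 x + 72}, which is not 0.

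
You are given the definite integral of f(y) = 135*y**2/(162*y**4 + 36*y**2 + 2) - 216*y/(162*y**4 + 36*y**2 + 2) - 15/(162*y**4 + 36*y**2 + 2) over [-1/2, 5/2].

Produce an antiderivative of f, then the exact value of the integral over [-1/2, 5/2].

Antiderivative: F(y) = -3*(5*y - 4)/(2*(9*y**2 + 1)); value = -738/229

Recognize the product-rule pattern: f = u'v + uv' with u = 1/(3*y**2 + 1/3), v = 2 - 5*y/2, so integration by parts undoes it.
F(y) = -3*(5*y - 4)/(2*(9*y**2 + 1)) is an antiderivative of f.
Check: d/dy[-3*(5*y - 4)/(2*(9*y**2 + 1))] = (135*y**2 - 216*y - 15)/(162*y**4 + 36*y**2 + 2), which equals f(y).
F(5/2) = -51/229; F(-1/2) = 3.
Integral = F(5/2) - F(-1/2) = -738/229.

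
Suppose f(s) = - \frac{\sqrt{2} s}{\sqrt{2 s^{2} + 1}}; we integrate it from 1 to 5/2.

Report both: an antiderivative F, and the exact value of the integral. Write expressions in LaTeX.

f matches the chain-rule pattern g'(h)*h' with inner function h(s) = s^{2} + \frac{1}{2}; substituting u = h(s) collapses the integral.
F(s) = - \frac{\sqrt{2} \sqrt{2 s^{2} + 1}}{2} is an antiderivative of f.
Check: d/ds[- \frac{\sqrt{2} \sqrt{2 s^{2} + 1}}{2}] = - \frac{\sqrt{2} s}{\sqrt{2 s^{2} + 1}} = f(s).
F(5/2) = - \frac{3 \sqrt{3}}{2}; F(1) = - \frac{\sqrt{6}}{2}.
Integral = F(5/2) - F(1) = - \frac{3 \sqrt{3}}{2} + \frac{\sqrt{6}}{2}.

Antiderivative: F(s) = - \frac{\sqrt{2} \sqrt{2 s^{2} + 1}}{2}; value = - \frac{3 \sqrt{3}}{2} + \frac{\sqrt{6}}{2}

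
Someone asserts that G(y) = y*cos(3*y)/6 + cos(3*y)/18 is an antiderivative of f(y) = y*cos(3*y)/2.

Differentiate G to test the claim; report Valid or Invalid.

Invalid: d/dy[G] - f = -y*sin(3*y)/2 - y*cos(3*y)/2 - sin(3*y)/6 + cos(3*y)/6, which is not 0.

d/dy[G] = -y*sin(3*y)/2 - sin(3*y)/6 + cos(3*y)/6
d/dy[G] - f(y) = -y*sin(3*y)/2 - y*cos(3*y)/2 - sin(3*y)/6 + cos(3*y)/6 != 0.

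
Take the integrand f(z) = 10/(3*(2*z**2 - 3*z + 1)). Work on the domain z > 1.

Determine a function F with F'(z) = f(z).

The denominator factors as 3*(z - 1)*(2*z - 1); partial fractions split f into directly integrable pieces: -20/(3*(2*z - 1)) + 10/(3*(z - 1)).
Check: d/dz[10*(log(z - 1) - log(z - 1/2))/3] = 10/(6*z**2 - 9*z + 3), which equals f(z).

An antiderivative is F(z) = 10*(log(z - 1) - log(z - 1/2))/3.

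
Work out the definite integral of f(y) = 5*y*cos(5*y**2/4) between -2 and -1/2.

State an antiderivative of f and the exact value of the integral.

The substitution u = 5*y**2/4 works: f is exactly (dF/du)*(du/dy) for that inner function.
F(y) = 2*sin(5*y**2/4) is an antiderivative of f.
Check: d/dy[2*sin(5*y**2/4)] = 5*y*cos(5*y**2/4) = f(y).
F(-1/2) = 2*sin(5/16); F(-2) = 2*sin(5).
Integral = F(-1/2) - F(-2) = 2*sin(5/16) - 2*sin(5).

Antiderivative: F(y) = 2*sin(5*y**2/4); value = 2*sin(5/16) - 2*sin(5)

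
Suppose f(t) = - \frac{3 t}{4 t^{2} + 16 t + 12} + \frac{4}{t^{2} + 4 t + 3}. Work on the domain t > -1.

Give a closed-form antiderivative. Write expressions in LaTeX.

An antiderivative is F(t) = \frac{19 \log{\left(t + 1 \right)}}{8} - \frac{25 \log{\left(t + 3 \right)}}{8}.

Factor the denominator (4 \left(t + 1\right) \left(t + 3\right)) and decompose: f = - \frac{25}{8 \left(t + 3\right)} + \frac{19}{8 \left(t + 1\right)}; each piece integrates to a log, atan, or power term.
Check: d/dt[\frac{19 \log{\left(t + 1 \right)}}{8} - \frac{25 \log{\left(t + 3 \right)}}{8}] = \frac{16 - 3 t}{4 t^{2} + 16 t + 12}, which equals f(t).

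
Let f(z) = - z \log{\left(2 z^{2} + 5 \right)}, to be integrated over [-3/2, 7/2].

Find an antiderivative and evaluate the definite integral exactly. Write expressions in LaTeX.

An antiderivative F(z) passes only if d/dz[F] lands on f(z) exactly.
F(z) = \frac{- 2 z^{2} \log{\left(2 z^{2} + 5 \right)} + 2 z^{2} - 5 \log{\left(2 z^{2} + 5 \right)}}{4} is an antiderivative of f.
Check: d/dz[\frac{- 2 z^{2} \log{\left(2 z^{2} + 5 \right)} + 2 z^{2} - 5 \log{\left(2 z^{2} + 5 \right)}}{4}] = - z \log{\left(2 z^{2} + 5 \right)} = f(z).
F(7/2) = \frac{49}{8} - \frac{59 \log{\left(\frac{59}{2} \right)}}{8}; F(-3/2) = \frac{9}{8} - \frac{19 \log{\left(\frac{19}{2} \right)}}{8}.
Integral = F(7/2) - F(-3/2) = - \frac{59 \log{\left(\frac{59}{2} \right)}}{8} + 5 + \frac{19 \log{\left(\frac{19}{2} \right)}}{8}.

Antiderivative: F(z) = \frac{- 2 z^{2} \log{\left(2 z^{2} + 5 \right)} + 2 z^{2} - 5 \log{\left(2 z^{2} + 5 \right)}}{4}; value = - \frac{59 \log{\left(\frac{59}{2} \right)}}{8} + 5 + \frac{19 \log{\left(\frac{19}{2} \right)}}{8}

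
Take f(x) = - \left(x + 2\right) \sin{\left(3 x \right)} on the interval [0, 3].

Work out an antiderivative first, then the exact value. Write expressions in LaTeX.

Any candidate F(x) must reproduce f(x) exactly when differentiated.
F(x) = \frac{x \cos{\left(3 x \right)}}{3} - \frac{\sin{\left(3 x \right)}}{9} + \frac{2 \cos{\left(3 x \right)}}{3} is an antiderivative of f.
Check: d/dx[\frac{x \cos{\left(3 x \right)}}{3} - \frac{\sin{\left(3 x \right)}}{9} + \frac{2 \cos{\left(3 x \right)}}{3}] = - x \sin{\left(3 x \right)} - 2 \sin{\left(3 x \right)}, which equals f(x).
F(3) = \frac{5 \cos{\left(9 \right)}}{3} - \frac{\sin{\left(9 \right)}}{9}; F(0) = \frac{2}{3}.
Integral = F(3) - F(0) = \frac{5 \cos{\left(9 \right)}}{3} - \frac{2}{3} - \frac{\sin{\left(9 \right)}}{9}.

Antiderivative: F(x) = \frac{x \cos{\left(3 x \right)}}{3} - \frac{\sin{\left(3 x \right)}}{9} + \frac{2 \cos{\left(3 x \right)}}{3}; value = \frac{5 \cos{\left(9 \right)}}{3} - \frac{2}{3} - \frac{\sin{\left(9 \right)}}{9}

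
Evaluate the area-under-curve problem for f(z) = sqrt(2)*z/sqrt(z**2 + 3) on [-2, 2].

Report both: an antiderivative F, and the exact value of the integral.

Antiderivative: F(z) = sqrt(2)*sqrt(z**2 + 3); value = 0

f matches the chain-rule pattern g'(h)*h' with inner function h(z) = 2*z**2 + 6; substituting u = h(z) collapses the integral.
F(z) = sqrt(2)*sqrt(z**2 + 3) is an antiderivative of f.
Check: d/dz[sqrt(2)*sqrt(z**2 + 3)] = sqrt(2)*z/sqrt(z**2 + 3) = f(z).
F(2) = sqrt(14); F(-2) = sqrt(14).
Integral = F(2) - F(-2) = 0.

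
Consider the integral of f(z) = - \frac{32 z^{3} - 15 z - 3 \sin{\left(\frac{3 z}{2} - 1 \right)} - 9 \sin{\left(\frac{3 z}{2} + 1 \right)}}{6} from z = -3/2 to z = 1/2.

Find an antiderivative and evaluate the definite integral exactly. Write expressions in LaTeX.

Check any antiderivative F(z) by computing F'(z) and comparing it with f(z).
F(z) = - \frac{4 z^{4}}{3} + \frac{5 z^{2}}{4} - \frac{\cos{\left(\frac{3 z}{2} - 1 \right)}}{3} - \cos{\left(\frac{3 z}{2} + 1 \right)} is an antiderivative of f.
Check: d/dz[- \frac{4 z^{4}}{3} + \frac{5 z^{2}}{4} - \frac{\cos{\left(\frac{3 z}{2} - 1 \right)}}{3} - \cos{\left(\frac{3 z}{2} + 1 \right)}] = - \frac{16 z^{3}}{3} + \frac{5 z}{2} + \frac{\sin{\left(\frac{3 z}{2} - 1 \right)}}{2} + \frac{3 \sin{\left(\frac{3 z}{2} + 1 \right)}}{2}, which equals f(z).
F(1/2) = - \frac{\cos{\left(\frac{1}{4} \right)}}{3} - \cos{\left(\frac{7}{4} \right)} + \frac{11}{48}; F(-3/2) = - \frac{63}{16} - \cos{\left(\frac{5}{4} \right)} - \frac{\cos{\left(\frac{13}{4} \right)}}{3}.
Integral = F(1/2) - F(-3/2) = \frac{\cos{\left(\frac{13}{4} \right)}}{3} - \frac{\cos{\left(\frac{1}{4} \right)}}{3} - \cos{\left(\frac{7}{4} \right)} + \cos{\left(\frac{5}{4} \right)} + \frac{25}{6}.

Antiderivative: F(z) = - \frac{4 z^{4}}{3} + \frac{5 z^{2}}{4} - \frac{\cos{\left(\frac{3 z}{2} - 1 \right)}}{3} - \cos{\left(\frac{3 z}{2} + 1 \right)}; value = \frac{\cos{\left(\frac{13}{4} \right)}}{3} - \frac{\cos{\left(\frac{1}{4} \right)}}{3} - \cos{\left(\frac{7}{4} \right)} + \cos{\left(\frac{5}{4} \right)} + \frac{25}{6}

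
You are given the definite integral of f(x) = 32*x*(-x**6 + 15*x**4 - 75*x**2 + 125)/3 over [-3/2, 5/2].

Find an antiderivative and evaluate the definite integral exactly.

The substitution u = 5 - x**2 works: f is exactly (dF/du)*(du/dx) for that inner function.
F(x) = -4*(5 - x**2)**4/3 is an antiderivative of f.
Check: d/dx[-4*(5 - x**2)**4/3] = -32*x**7/3 + 160*x**5 - 800*x**3 + 4000*x/3, which equals f(x).
F(5/2) = -625/192; F(-3/2) = -14641/192.
Integral = F(5/2) - F(-3/2) = 73.

Antiderivative: F(x) = -4*(5 - x**2)**4/3; value = 73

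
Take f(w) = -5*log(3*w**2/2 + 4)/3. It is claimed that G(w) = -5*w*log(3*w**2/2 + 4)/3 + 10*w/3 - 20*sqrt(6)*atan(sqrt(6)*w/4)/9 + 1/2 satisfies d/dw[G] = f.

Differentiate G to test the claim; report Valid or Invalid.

Valid - the claim checks out under differentiation.

d/dw[G] = -5*log(3*w**2/2 + 4)/3
This equals f(w) exactly, so the claim holds.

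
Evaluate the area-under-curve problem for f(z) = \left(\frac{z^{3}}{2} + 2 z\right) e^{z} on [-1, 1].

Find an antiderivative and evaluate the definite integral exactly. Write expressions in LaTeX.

Antiderivative: F(z) = \frac{z^{3} e^{z}}{2} - \frac{3 z^{2} e^{z}}{2} + 5 z e^{z} - 5 e^{z}; value = - e + \frac{12}{e}

Recognize the product-rule pattern: f = u'v + uv' with u = \frac{z^{3}}{2} - \frac{3 z^{2}}{2} + 5 z - 5, v = e^{z}, so integration by parts undoes it.
F(z) = \frac{z^{3} e^{z}}{2} - \frac{3 z^{2} e^{z}}{2} + 5 z e^{z} - 5 e^{z} is an antiderivative of f.
Check: d/dz[\frac{z^{3} e^{z}}{2} - \frac{3 z^{2} e^{z}}{2} + 5 z e^{z} - 5 e^{z}] = \frac{z^{3} e^{z}}{2} + 2 z e^{z}, which equals f(z).
F(1) = - e; F(-1) = - \frac{12}{e}.
Integral = F(1) - F(-1) = - e + \frac{12}{e}.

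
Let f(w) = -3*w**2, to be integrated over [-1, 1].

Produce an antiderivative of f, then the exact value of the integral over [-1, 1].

Antiderivative: F(w) = -w**3; value = -2

Recover f(w) by differentiating a candidate F(w); any mismatch rules it out.
F(w) = -w**3 is an antiderivative of f.
Check: d/dw[-w**3] = -3*w**2 = f(w).
F(1) = -1; F(-1) = 1.
Integral = F(1) - F(-1) = -2.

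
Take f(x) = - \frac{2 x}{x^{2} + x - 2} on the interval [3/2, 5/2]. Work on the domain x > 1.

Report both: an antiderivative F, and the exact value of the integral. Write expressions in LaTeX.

The denominator factors as \left(x - 1\right) \left(x + 2\right); partial fractions split f into directly integrable pieces: - \frac{4}{3 \left(x + 2\right)} - \frac{2}{3 \left(x - 1\right)}.
F(x) = \frac{2 \left(- \log{\left(x - 1 \right)} - 2 \log{\left(x + 2 \right)}\right)}{3} is an antiderivative of f.
Check: d/dx[\frac{2 \left(- \log{\left(x - 1 \right)} - 2 \log{\left(x + 2 \right)}\right)}{3}] = - \frac{2 x}{x^{2} + x - 2} = f(x).
F(5/2) = - \frac{4 \log{\left(\frac{9}{2} \right)}}{3} - \frac{2 \log{\left(\frac{3}{2} \right)}}{3}; F(3/2) = - \frac{4 \log{\left(\frac{7}{2} \right)}}{3} + \frac{2 \log{\left(2 \right)}}{3}.
Integral = F(5/2) - F(3/2) = - \frac{4 \log{\left(\frac{9}{2} \right)}}{3} - \frac{2 \log{\left(2 \right)}}{3} - \frac{2 \log{\left(\frac{3}{2} \right)}}{3} + \frac{4 \log{\left(\frac{7}{2} \right)}}{3}.

Antiderivative: F(x) = \frac{2 \left(- \log{\left(x - 1 \right)} - 2 \log{\left(x + 2 \right)}\right)}{3}; value = - \frac{4 \log{\left(\frac{9}{2} \right)}}{3} - \frac{2 \log{\left(2 \right)}}{3} - \frac{2 \log{\left(\frac{3}{2} \right)}}{3} + \frac{4 \log{\left(\frac{7}{2} \right)}}{3}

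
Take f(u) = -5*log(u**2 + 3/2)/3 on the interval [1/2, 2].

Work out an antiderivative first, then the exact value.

An antiderivative F(u) passes only if d/du[F] lands on f(u) exactly.
F(u) = -5*u*log(u**2 + 3/2)/3 + 10*u/3 - 5*sqrt(6)*atan(sqrt(6)*u/3)/3 is an antiderivative of f.
Check: d/du[-5*u*log(u**2 + 3/2)/3 + 10*u/3 - 5*sqrt(6)*atan(sqrt(6)*u/3)/3] = -5*log(u**2 + 3/2)/3 = f(u).
F(2) = -10*log(11/2)/3 - 5*sqrt(6)*atan(2*sqrt(6)/3)/3 + 20/3; F(1/2) = -5*sqrt(6)*atan(sqrt(6)/6)/3 - 5*log(7/4)/6 + 5/3.
Integral = F(2) - F(1/2) = -10*log(11/2)/3 - 5*sqrt(6)*atan(2*sqrt(6)/3)/3 + 5*log(7/4)/6 + 5*sqrt(6)*atan(sqrt(6)/6)/3 + 5.

Antiderivative: F(u) = -5*u*log(u**2 + 3/2)/3 + 10*u/3 - 5*sqrt(6)*atan(sqrt(6)*u/3)/3; value = -10*log(11/2)/3 - 5*sqrt(6)*atan(2*sqrt(6)/3)/3 + 5*log(7/4)/6 + 5*sqrt(6)*atan(sqrt(6)/6)/3 + 5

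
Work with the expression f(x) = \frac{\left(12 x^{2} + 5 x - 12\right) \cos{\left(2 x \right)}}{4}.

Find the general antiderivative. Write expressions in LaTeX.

F(x) = \frac{24 x^{2} \sin{\left(2 x \right)} + 10 x \sin{\left(2 x \right)} + 24 x \cos{\left(2 x \right)} - 36 \sin{\left(2 x \right)} + 5 \cos{\left(2 x \right)}}{16} + C

Check any antiderivative F(x) by computing F'(x) and comparing it with f(x).
Check: d/dx[\frac{24 x^{2} \sin{\left(2 x \right)} + 10 x \sin{\left(2 x \right)} + 24 x \cos{\left(2 x \right)} - 36 \sin{\left(2 x \right)} + 5 \cos{\left(2 x \right)}}{16}] = 3 x^{2} \cos{\left(2 x \right)} + \frac{5 x \cos{\left(2 x \right)}}{4} - 3 \cos{\left(2 x \right)}, which equals f(x).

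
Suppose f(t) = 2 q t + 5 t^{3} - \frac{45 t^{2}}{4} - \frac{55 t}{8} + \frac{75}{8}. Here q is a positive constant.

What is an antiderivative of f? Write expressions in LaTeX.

Integrate term by term and add the pieces.
Check: d/dt[\frac{16 q t^{2} + 20 t^{4} - 60 t^{3} - 55 t^{2} + 150 t + 125}{16}] = 2 q t + 5 t^{3} - \frac{45 t^{2}}{4} - \frac{55 t}{8} + \frac{75}{8} = f(t).

An antiderivative is F(t) = \frac{16 q t^{2} + 20 t^{4} - 60 t^{3} - 55 t^{2} + 150 t + 125}{16}.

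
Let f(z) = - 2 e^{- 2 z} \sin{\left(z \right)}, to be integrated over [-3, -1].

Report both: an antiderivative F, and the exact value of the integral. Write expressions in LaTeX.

Any candidate F(z) must reproduce f(z) exactly when differentiated.
F(z) = \frac{\left(4 \sin{\left(z \right)} + 2 \cos{\left(z \right)}\right) e^{- 2 z}}{5} is an antiderivative of f.
Check: d/dz[\frac{\left(4 \sin{\left(z \right)} + 2 \cos{\left(z \right)}\right) e^{- 2 z}}{5}] = - 2 e^{- 2 z} \sin{\left(z \right)} = f(z).
F(-1) = - \frac{4 e^{2} \sin{\left(1 \right)}}{5} + \frac{2 e^{2} \cos{\left(1 \right)}}{5}; F(-3) = \frac{2 e^{6} \cos{\left(3 \right)}}{5} - \frac{4 e^{6} \sin{\left(3 \right)}}{5}.
Integral = F(-1) - F(-3) = - \frac{4 e^{2} \sin{\left(1 \right)}}{5} + \frac{2 e^{2} \cos{\left(1 \right)}}{5} + \frac{4 e^{6} \sin{\left(3 \right)}}{5} - \frac{2 e^{6} \cos{\left(3 \right)}}{5}.

Antiderivative: F(z) = \frac{\left(4 \sin{\left(z \right)} + 2 \cos{\left(z \right)}\right) e^{- 2 z}}{5}; value = - \frac{4 e^{2} \sin{\left(1 \right)}}{5} + \frac{2 e^{2} \cos{\left(1 \right)}}{5} + \frac{4 e^{6} \sin{\left(3 \right)}}{5} - \frac{2 e^{6} \cos{\left(3 \right)}}{5}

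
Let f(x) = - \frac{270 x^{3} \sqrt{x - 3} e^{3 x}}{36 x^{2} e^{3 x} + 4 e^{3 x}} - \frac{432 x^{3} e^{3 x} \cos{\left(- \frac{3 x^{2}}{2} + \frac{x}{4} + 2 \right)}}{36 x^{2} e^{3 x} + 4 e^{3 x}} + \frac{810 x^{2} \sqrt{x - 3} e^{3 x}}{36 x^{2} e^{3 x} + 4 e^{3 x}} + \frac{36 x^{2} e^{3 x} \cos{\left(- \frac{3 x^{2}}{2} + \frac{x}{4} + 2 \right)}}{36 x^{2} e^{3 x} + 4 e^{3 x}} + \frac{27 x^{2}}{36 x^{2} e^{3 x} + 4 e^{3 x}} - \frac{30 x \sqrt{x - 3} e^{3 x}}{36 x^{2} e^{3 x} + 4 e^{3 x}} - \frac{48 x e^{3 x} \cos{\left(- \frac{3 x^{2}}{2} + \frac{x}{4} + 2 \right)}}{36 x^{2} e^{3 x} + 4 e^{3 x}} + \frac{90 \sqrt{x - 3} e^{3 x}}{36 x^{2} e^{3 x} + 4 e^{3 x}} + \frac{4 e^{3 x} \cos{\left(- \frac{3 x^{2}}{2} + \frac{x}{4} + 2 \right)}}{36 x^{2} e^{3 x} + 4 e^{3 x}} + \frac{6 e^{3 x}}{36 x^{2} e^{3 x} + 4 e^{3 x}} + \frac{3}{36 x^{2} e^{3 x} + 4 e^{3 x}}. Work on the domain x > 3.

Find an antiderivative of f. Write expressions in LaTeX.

An antiderivative is F(x) = \frac{\left(- 12 x^{2} \sqrt{x - 3} e^{3 x} + 72 x \sqrt{x - 3} e^{3 x} - 108 \sqrt{x - 3} e^{3 x} + 16 e^{3 x} \sin{\left(- \frac{3 x^{2}}{2} + \frac{x}{4} + 2 \right)} + 2 e^{3 x} \operatorname{atan}{\left(3 x \right)} - 1\right) e^{- 3 x}}{4}.

Integrate term by term and add the pieces.
Check: d/dx[\frac{\left(- 12 x^{2} \sqrt{x - 3} e^{3 x} + 72 x \sqrt{x - 3} e^{3 x} - 108 \sqrt{x - 3} e^{3 x} + 16 e^{3 x} \sin{\left(- \frac{3 x^{2}}{2} + \frac{x}{4} + 2 \right)} + 2 e^{3 x} \operatorname{atan}{\left(3 x \right)} - 1\right) e^{- 3 x}}{4}] = \frac{- 270 x^{4} e^{3 x} - 432 x^{3} \sqrt{x - 3} e^{3 x} \cos{\left(- \frac{3 x^{2}}{2} + \frac{x}{4} + 2 \right)} + 1620 x^{3} e^{3 x} + 36 x^{2} \sqrt{x - 3} e^{3 x} \cos{\left(- \frac{3 x^{2}}{2} + \frac{x}{4} + 2 \right)} + 27 x^{2} \sqrt{x - 3} - 2460 x^{2} e^{3 x} - 48 x \sqrt{x - 3} e^{3 x} \cos{\left(- \frac{3 x^{2}}{2} + \frac{x}{4} + 2 \right)} + 180 x e^{3 x} + 4 \sqrt{x - 3} e^{3 x} \cos{\left(- \frac{3 x^{2}}{2} + \frac{x}{4} + 2 \right)} + 6 \sqrt{x - 3} e^{3 x} + 3 \sqrt{x - 3} - 270 e^{3 x}}{36 x^{2} \sqrt{x - 3} e^{3 x} + 4 \sqrt{x - 3} e^{3 x}}, which equals f(x).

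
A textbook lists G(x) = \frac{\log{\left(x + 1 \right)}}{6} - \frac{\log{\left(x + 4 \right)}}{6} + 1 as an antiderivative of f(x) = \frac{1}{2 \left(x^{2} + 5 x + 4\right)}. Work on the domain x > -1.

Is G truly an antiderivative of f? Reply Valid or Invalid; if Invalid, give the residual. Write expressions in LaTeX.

Valid: G'(x) = f(x).

d/dx[G] = \frac{1}{2 x^{2} + 10 x + 8}
This equals f(x) exactly, so the claim holds.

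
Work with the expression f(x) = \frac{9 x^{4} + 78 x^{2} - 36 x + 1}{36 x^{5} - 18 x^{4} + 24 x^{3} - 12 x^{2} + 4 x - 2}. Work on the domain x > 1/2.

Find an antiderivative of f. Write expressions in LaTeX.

An antiderivative is F(x) = \frac{\log{\left(2 x - 1 \right)}}{4} - \frac{1}{x^{2} + \frac{1}{3}}.

Check any antiderivative F(x) by computing F'(x) and comparing it with f(x).
Check: d/dx[\frac{\log{\left(2 x - 1 \right)}}{4} - \frac{1}{x^{2} + \frac{1}{3}}] = \frac{9 x^{4} + 78 x^{2} - 36 x + 1}{36 x^{5} - 18 x^{4} + 24 x^{3} - 12 x^{2} + 4 x - 2} = f(x).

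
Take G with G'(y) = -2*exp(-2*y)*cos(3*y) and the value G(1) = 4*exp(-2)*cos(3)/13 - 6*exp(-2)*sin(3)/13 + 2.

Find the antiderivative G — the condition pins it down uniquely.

The proposed G(y) is checked by its d/dy: the result must match the given G'(y).
A general antiderivative is -6*exp(-2*y)*sin(3*y)/13 + 4*exp(-2*y)*cos(3*y)/13 + C.
The condition gives C = 4*exp(-2)*cos(3)/13 - 6*exp(-2)*sin(3)/13 + 2 - (4*exp(-2)*cos(3)/13 - 6*exp(-2)*sin(3)/13) = 2.
So G(y) = 2 - 6*exp(-2*y)*sin(3*y)/13 + 4*exp(-2*y)*cos(3*y)/13.
Check: d/dy[2 - 6*exp(-2*y)*sin(3*y)/13 + 4*exp(-2*y)*cos(3*y)/13] = -2*exp(-2*y)*cos(3*y) = G'(y).

G(y) = 2 - 6*exp(-2*y)*sin(3*y)/13 + 4*exp(-2*y)*cos(3*y)/13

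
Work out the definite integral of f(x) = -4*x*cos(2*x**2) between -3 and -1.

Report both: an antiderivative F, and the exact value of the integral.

Antiderivative: F(x) = -sin(2*x**2); value = -sin(2) + sin(18)

The substitution u = 2*x**2 works: f is exactly (dF/du)*(du/dx) for that inner function.
F(x) = -sin(2*x**2) is an antiderivative of f.
Check: d/dx[-sin(2*x**2)] = -4*x*cos(2*x**2) = f(x).
F(-1) = -sin(2); F(-3) = -sin(18).
Integral = F(-1) - F(-3) = -sin(2) + sin(18).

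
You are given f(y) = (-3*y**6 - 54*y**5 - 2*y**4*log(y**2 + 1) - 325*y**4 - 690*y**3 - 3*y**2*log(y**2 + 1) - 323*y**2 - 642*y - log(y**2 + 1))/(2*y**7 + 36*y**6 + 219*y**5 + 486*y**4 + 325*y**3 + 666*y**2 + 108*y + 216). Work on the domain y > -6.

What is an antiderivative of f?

An antiderivative F(y) passes only if d/dy[F] lands on f(y) exactly.
Check: d/dy[-3*log(2*y**2 + 1)/4 + log(y**2 + 1)/(2*(y + 6)**2)] = (-3*y**6 - 54*y**5 - 2*y**4*log(y**2 + 1) - 325*y**4 - 690*y**3 - 3*y**2*log(y**2 + 1) - 323*y**2 - 642*y - log(y**2 + 1))/(2*y**7 + 36*y**6 + 219*y**5 + 486*y**4 + 325*y**3 + 666*y**2 + 108*y + 216) = f(y).

An antiderivative is F(y) = -3*log(2*y**2 + 1)/4 + log(y**2 + 1)/(2*(y + 6)**2).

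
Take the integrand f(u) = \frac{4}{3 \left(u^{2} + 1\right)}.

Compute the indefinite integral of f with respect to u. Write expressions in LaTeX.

F(u) = \frac{4 \operatorname{atan}{\left(u \right)}}{3} + C

Whatever form F(u) takes, F'(u) = f(u) is non-negotiable.
Check: d/du[\frac{4 \operatorname{atan}{\left(u \right)}}{3}] = \frac{4}{3 u^{2} + 3}, which equals f(u).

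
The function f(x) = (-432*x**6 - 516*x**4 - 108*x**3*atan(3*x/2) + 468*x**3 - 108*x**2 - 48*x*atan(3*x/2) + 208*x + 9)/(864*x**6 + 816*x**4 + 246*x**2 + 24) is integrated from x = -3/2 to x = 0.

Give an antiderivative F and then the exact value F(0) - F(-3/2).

Antiderivative: F(x) = -(24*x**3 - 12*x**2 - 3*atan(3*x/2) + 10)/(12*(4*x**2 + 1)); value = -33/20 + atan(9/4)/40

Recognize the product-rule pattern: f = u'v + uv' with u = -1/(2*(4*x**2 + 1)), v = 4*x**3 - 2*x**2 - atan(3*x/2)/2 + 5/3, so integration by parts undoes it.
F(x) = -(24*x**3 - 12*x**2 - 3*atan(3*x/2) + 10)/(12*(4*x**2 + 1)) is an antiderivative of f.
Check: d/dx[-(24*x**3 - 12*x**2 - 3*atan(3*x/2) + 10)/(12*(4*x**2 + 1))] = (-432*x**6 - 516*x**4 - 108*x**3*atan(3*x/2) + 468*x**3 - 108*x**2 - 48*x*atan(3*x/2) + 208*x + 9)/(864*x**6 + 816*x**4 + 246*x**2 + 24) = f(x).
F(0) = -5/6; F(-3/2) = 49/60 - atan(9/4)/40.
Integral = F(0) - F(-3/2) = -33/20 + atan(9/4)/40.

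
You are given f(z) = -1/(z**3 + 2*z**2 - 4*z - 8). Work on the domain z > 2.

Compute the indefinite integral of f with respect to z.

F(z) = (-z*log(z - 2) + z*log(z + 2) - 2*log(z - 2) + 2*log(z + 2) - 4)/(16*z + 32) + C

The denominator factors as (z - 2)*(z + 2)**2; partial fractions split f into directly integrable pieces: 1/(16*(z + 2)) + 1/(4*(z + 2)**2) - 1/(16*(z - 2)).
Check: d/dz[(-z*log(z - 2) + z*log(z + 2) - 2*log(z - 2) + 2*log(z + 2) - 4)/(16*z + 32)] = -1/(z**3 + 2*z**2 - 4*z - 8) = f(z).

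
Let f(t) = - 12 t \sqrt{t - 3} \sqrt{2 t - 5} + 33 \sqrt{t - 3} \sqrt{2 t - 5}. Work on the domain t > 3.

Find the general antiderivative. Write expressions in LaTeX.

Recognize the product-rule pattern: f = u'v + uv' with u = - 2 \left(2 t - 5\right)^{\frac{3}{2}}, v = \left(t - 3\right)^{\frac{3}{2}}, so integration by parts undoes it.
Check: d/dt[- 2 \left(t - 3\right)^{\frac{3}{2}} \left(2 t - 5\right)^{\frac{3}{2}}] = - 12 t \sqrt{t - 3} \sqrt{2 t - 5} + 33 \sqrt{t - 3} \sqrt{2 t - 5} = f(t).

F(t) = - 2 \left(t - 3\right)^{\frac{3}{2}} \left(2 t - 5\right)^{\frac{3}{2}} + C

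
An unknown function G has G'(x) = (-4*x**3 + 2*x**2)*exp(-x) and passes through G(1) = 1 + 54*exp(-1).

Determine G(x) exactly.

G(x) = (4*x**3 + 10*x**2 + 20*x + exp(x) + 20)*exp(-x)

G'(x) has the shape u'v + uv' for u = 4*x**3 + 10*x**2 + 20*x + 20 and v = exp(-x) — it is the derivative of the product u*v.
A general antiderivative is (4*x**3 + 10*x**2 + 20*x + 20)*exp(-x) + C.
The condition gives C = 1 + 54*exp(-1) - (54*exp(-1)) = 1.
So G(x) = (4*x**3 + 10*x**2 + 20*x + exp(x) + 20)*exp(-x).
Check: d/dx[(4*x**3 + 10*x**2 + 20*x + exp(x) + 20)*exp(-x)] = (-4*x**3 + 2*x**2)*exp(-x) = G'(x).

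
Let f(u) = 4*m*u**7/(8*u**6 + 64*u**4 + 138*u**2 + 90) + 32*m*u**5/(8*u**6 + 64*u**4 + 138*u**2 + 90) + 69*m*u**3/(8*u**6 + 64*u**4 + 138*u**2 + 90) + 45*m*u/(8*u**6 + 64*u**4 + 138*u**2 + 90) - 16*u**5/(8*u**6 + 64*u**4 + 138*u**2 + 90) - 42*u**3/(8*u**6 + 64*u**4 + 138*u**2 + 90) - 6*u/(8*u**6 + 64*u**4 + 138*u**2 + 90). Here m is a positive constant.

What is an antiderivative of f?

Integrate term by term and add the pieces.
Check: d/du[m*u**2/4 - log(u**2/2 + 5/2) - 3/(2*(4*u**2 + 6))] = (4*m*u**7 + 32*m*u**5 + 69*m*u**3 + 45*m*u - 16*u**5 - 42*u**3 - 6*u)/(8*u**6 + 64*u**4 + 138*u**2 + 90), which equals f(u).

An antiderivative is F(u) = m*u**2/4 - log(u**2/2 + 5/2) - 3/(2*(4*u**2 + 6)).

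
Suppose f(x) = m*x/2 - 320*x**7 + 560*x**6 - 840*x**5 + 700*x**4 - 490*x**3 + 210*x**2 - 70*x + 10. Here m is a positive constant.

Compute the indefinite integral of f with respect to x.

Integrate term by term and add the pieces.
Check: d/dx[-(-m*x**2 + 160*x**8 - 320*x**7 + 560*x**6 - 560*x**5 + 490*x**4 - 280*x**3 + 140*x**2 - 40*x + 10)/4] = m*x/2 - 320*x**7 + 560*x**6 - 840*x**5 + 700*x**4 - 490*x**3 + 210*x**2 - 70*x + 10 = f(x).

F(x) = -(-m*x**2 + 160*x**8 - 320*x**7 + 560*x**6 - 560*x**5 + 490*x**4 - 280*x**3 + 140*x**2 - 40*x + 10)/4 + C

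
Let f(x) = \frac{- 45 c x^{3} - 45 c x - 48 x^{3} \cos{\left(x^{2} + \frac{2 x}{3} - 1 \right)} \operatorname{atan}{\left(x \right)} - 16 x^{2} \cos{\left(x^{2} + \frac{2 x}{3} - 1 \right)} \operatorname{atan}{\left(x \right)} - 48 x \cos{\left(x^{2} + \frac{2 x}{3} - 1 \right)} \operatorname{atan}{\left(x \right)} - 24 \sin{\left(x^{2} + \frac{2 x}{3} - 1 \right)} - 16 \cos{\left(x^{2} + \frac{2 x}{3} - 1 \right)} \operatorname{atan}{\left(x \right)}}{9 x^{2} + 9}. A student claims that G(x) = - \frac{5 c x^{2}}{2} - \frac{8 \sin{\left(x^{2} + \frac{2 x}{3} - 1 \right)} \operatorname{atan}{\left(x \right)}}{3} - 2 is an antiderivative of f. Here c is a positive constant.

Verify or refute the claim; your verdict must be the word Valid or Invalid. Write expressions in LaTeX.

Valid - the claim checks out under differentiation.

d/dx[G] = \frac{- 45 c x^{3} - 45 c x - 48 x^{3} \cos{\left(x^{2} + \frac{2 x}{3} - 1 \right)} \operatorname{atan}{\left(x \right)} - 16 x^{2} \cos{\left(x^{2} + \frac{2 x}{3} - 1 \right)} \operatorname{atan}{\left(x \right)} - 48 x \cos{\left(x^{2} + \frac{2 x}{3} - 1 \right)} \operatorname{atan}{\left(x \right)} - 24 \sin{\left(x^{2} + \frac{2 x}{3} - 1 \right)} - 16 \cos{\left(x^{2} + \frac{2 x}{3} - 1 \right)} \operatorname{atan}{\left(x \right)}}{9 x^{2} + 9}
This equals f(x) exactly, so the claim holds.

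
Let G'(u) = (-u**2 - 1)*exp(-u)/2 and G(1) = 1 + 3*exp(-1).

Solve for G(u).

G(u) = (u**2 + 2*u + 2*exp(u) + 3)*exp(-u)/2

Recognize the product-rule pattern: G'(u) = v'r + vr' with v = u**2/2 + u + 3/2, r = exp(-u), so integration by parts undoes it.
A general antiderivative is (u**2 + 2*u + 3)*exp(-u)/2 + C.
The condition gives C = 1 + 3*exp(-1) - (3*exp(-1)) = 1.
So G(u) = (u**2 + 2*u + 2*exp(u) + 3)*exp(-u)/2.
Check: d/du[(u**2 + 2*u + 2*exp(u) + 3)*exp(-u)/2] = (-u**2 - 1)*exp(-u)/2 = G'(u).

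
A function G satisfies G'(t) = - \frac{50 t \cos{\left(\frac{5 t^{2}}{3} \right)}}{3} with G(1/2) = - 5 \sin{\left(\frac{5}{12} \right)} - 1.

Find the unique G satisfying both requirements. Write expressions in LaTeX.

The substitution u = \frac{5 t^{2}}{3} works: G'(t) is exactly (dG/du)*(du/dt) for that inner function.
A general antiderivative is - 5 \sin{\left(\frac{5 t^{2}}{3} \right)} + C.
The condition gives C = - 5 \sin{\left(\frac{5}{12} \right)} - 1 - (- 5 \sin{\left(\frac{5}{12} \right)}) = -1.
So G(t) = - 5 \sin{\left(\frac{5 t^{2}}{3} \right)} - 1.
Check: d/dt[- 5 \sin{\left(\frac{5 t^{2}}{3} \right)} - 1] = - \frac{50 t \cos{\left(\frac{5 t^{2}}{3} \right)}}{3} = G'(t).

G(t) = - 5 \sin{\left(\frac{5 t^{2}}{3} \right)} - 1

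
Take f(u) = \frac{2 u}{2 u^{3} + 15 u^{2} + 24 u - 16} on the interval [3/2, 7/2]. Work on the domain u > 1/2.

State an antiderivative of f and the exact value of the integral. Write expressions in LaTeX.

The denominator factors as \left(u + 4\right)^{2} \left(2 u - 1\right); partial fractions split f into directly integrable pieces: \frac{4}{81 \left(2 u - 1\right)} - \frac{2}{81 \left(u + 4\right)} + \frac{8}{9 \left(u + 4\right)^{2}}.
F(u) = \frac{2 \left(\left(u + 4\right) \log{\left(u - \frac{1}{2} \right)} - \left(u + 4\right) \log{\left(u + 4 \right)} - 36\right)}{81 \left(u + 4\right)} is an antiderivative of f.
Check: d/du[\frac{2 \left(\left(u + 4\right) \log{\left(u - \frac{1}{2} \right)} - \left(u + 4\right) \log{\left(u + 4 \right)} - 36\right)}{81 \left(u + 4\right)}] = \frac{2 u}{2 u^{3} + 15 u^{2} + 24 u - 16} = f(u).
F(7/2) = - \frac{16}{135} - \frac{2 \log{\left(\frac{15}{2} \right)}}{81} + \frac{2 \log{\left(3 \right)}}{81}; F(3/2) = - \frac{16}{99} - \frac{2 \log{\left(\frac{11}{2} \right)}}{81}.
Integral = F(7/2) - F(3/2) = - \frac{2 \log{\left(\frac{15}{2} \right)}}{81} + \frac{2 \log{\left(3 \right)}}{81} + \frac{2 \log{\left(\frac{11}{2} \right)}}{81} + \frac{64}{1485}.

Antiderivative: F(u) = \frac{2 \left(\left(u + 4\right) \log{\left(u - \frac{1}{2} \right)} - \left(u + 4\right) \log{\left(u + 4 \right)} - 36\right)}{81 \left(u + 4\right)}; value = - \frac{2 \log{\left(\frac{15}{2} \right)}}{81} + \frac{2 \log{\left(3 \right)}}{81} + \frac{2 \log{\left(\frac{11}{2} \right)}}{81} + \frac{64}{1485}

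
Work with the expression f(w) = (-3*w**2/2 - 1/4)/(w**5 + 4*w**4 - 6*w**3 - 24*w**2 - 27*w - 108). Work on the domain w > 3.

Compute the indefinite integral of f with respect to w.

F(w) = -55*log(w - 3)/2016 + 55*log(w + 3)/288 - 97*log(w + 4)/532 + 17*log(w**2 + 3)/1824 - 17*sqrt(3)*atan(sqrt(3)*w/3)/684 + C

The denominator factors as 4*(w - 3)*(w + 3)*(w + 4)*(w**2 + 3); partial fractions split f into directly integrable pieces: 17*(w - 4)/(912*(w**2 + 3)) - 97/(532*(w + 4)) + 55/(288*(w + 3)) - 55/(2016*(w - 3)).
Check: d/dw[-55*log(w - 3)/2016 + 55*log(w + 3)/288 - 97*log(w + 4)/532 + 17*log(w**2 + 3)/1824 - 17*sqrt(3)*atan(sqrt(3)*w/3)/684] = (-6*w**2 - 1)/(4*w**5 + 16*w**4 - 24*w**3 - 96*w**2 - 108*w - 432), which equals f(w).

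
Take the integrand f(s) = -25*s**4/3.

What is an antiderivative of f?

An antiderivative F(s) passes only if d/ds[F] lands on f(s) exactly.
Check: d/ds[-5*s**5/3] = -25*s**4/3 = f(s).

An antiderivative is F(s) = -5*s**5/3.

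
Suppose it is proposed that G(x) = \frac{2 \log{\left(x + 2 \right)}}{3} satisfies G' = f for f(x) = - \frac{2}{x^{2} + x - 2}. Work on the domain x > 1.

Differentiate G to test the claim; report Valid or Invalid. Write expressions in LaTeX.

d/dx[G] = \frac{2}{3 x + 6}
d/dx[G] - f(x) = \frac{2}{3 x - 3} != 0.

Invalid: d/dx[G] - f = \frac{2}{3 x - 3}, which is not 0.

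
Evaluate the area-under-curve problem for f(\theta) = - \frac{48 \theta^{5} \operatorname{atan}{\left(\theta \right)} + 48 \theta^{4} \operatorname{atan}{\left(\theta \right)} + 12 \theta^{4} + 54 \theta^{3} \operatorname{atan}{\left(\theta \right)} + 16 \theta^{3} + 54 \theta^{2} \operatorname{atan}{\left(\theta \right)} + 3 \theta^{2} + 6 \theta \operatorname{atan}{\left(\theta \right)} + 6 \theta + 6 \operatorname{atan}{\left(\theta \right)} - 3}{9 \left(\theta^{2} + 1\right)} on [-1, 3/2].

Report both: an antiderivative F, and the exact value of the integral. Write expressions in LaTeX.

Antiderivative: F(\theta) = - \frac{4 \theta^{4} \operatorname{atan}{\left(\theta \right)}}{3} - \frac{16 \theta^{3} \operatorname{atan}{\left(\theta \right)}}{9} - \frac{\theta^{2} \operatorname{atan}{\left(\theta \right)}}{3} - \frac{2 \theta \operatorname{atan}{\left(\theta \right)}}{3} + \frac{\operatorname{atan}{\left(\theta \right)}}{3}; value = - \frac{85 \operatorname{atan}{\left(\frac{3}{2} \right)}}{6} + \frac{5 \pi}{18}

Recognize the product-rule pattern: f = u'v + uv' with u = - \frac{4 \theta^{4}}{3} - \frac{16 \theta^{3}}{9} - \frac{\theta^{2}}{3} - \frac{2 \theta}{3} + \frac{1}{3}, v = \operatorname{atan}{\left(\theta \right)}, so integration by parts undoes it.
F(\theta) = - \frac{4 \theta^{4} \operatorname{atan}{\left(\theta \right)}}{3} - \frac{16 \theta^{3} \operatorname{atan}{\left(\theta \right)}}{9} - \frac{\theta^{2} \operatorname{atan}{\left(\theta \right)}}{3} - \frac{2 \theta \operatorname{atan}{\left(\theta \right)}}{3} + \frac{\operatorname{atan}{\left(\theta \right)}}{3} is an antiderivative of f.
Check: d/d\theta[- \frac{4 \theta^{4} \operatorname{atan}{\left(\theta \right)}}{3} - \frac{16 \theta^{3} \operatorname{atan}{\left(\theta \right)}}{9} - \frac{\theta^{2} \operatorname{atan}{\left(\theta \right)}}{3} - \frac{2 \theta \operatorname{atan}{\left(\theta \right)}}{3} + \frac{\operatorname{atan}{\left(\theta \right)}}{3}] = \frac{- 48 \theta^{5} \operatorname{atan}{\left(\theta \right)} - 48 \theta^{4} \operatorname{atan}{\left(\theta \right)} - 12 \theta^{4} - 54 \theta^{3} \operatorname{atan}{\left(\theta \right)} - 16 \theta^{3} - 54 \theta^{2} \operatorname{atan}{\left(\theta \right)} - 3 \theta^{2} - 6 \theta \operatorname{atan}{\left(\theta \right)} - 6 \theta - 6 \operatorname{atan}{\left(\theta \right)} + 3}{9 \theta^{2} + 9}, which equals f(\theta).
F(3/2) = - \frac{85 \operatorname{atan}{\left(\frac{3}{2} \right)}}{6}; F(-1) = - \frac{5 \pi}{18}.
Integral = F(3/2) - F(-1) = - \frac{85 \operatorname{atan}{\left(\frac{3}{2} \right)}}{6} + \frac{5 \pi}{18}.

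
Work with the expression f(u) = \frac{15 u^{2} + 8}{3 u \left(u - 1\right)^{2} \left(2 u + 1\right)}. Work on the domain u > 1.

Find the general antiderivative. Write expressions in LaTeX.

F(u) = \frac{8 \log{\left(u \right)}}{3} - \frac{25 \log{\left(u - 1 \right)}}{27} - \frac{47 \log{\left(u + \frac{1}{2} \right)}}{27} - \frac{23}{9 u - 9} + C

Factor the denominator (3 u \left(u - 1\right)^{2} \left(2 u + 1\right)) and decompose: f = - \frac{94}{27 \left(2 u + 1\right)} - \frac{25}{27 \left(u - 1\right)} + \frac{23}{9 \left(u - 1\right)^{2}} + \frac{8}{3 u}; each piece integrates to a log, atan, or power term.
Check: d/du[\frac{8 \log{\left(u \right)}}{3} - \frac{25 \log{\left(u - 1 \right)}}{27} - \frac{47 \log{\left(u + \frac{1}{2} \right)}}{27} - \frac{23}{9 u - 9}] = \frac{15 u^{2} + 8}{6 u^{4} - 9 u^{3} + 3 u}, which equals f(u).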